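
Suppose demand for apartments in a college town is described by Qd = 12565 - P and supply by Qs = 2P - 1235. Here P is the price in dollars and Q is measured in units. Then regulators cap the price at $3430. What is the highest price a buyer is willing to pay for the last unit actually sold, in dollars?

6940

Equilibrium: 12565 - P = 2P - 1235, so 13800 = 3P and P* = 4600, Q* = 7965.
The ceiling of 3430 is below the equilibrium price 4600, so it binds.
At P = 3430: Qd = 12565 - 3430 = 9135 and Qs = 2·3430 - 1235 = 5625.
Only 5625 units reach the market. On the demand curve, the marginal buyer's willingness to pay at Q = 5625 is (12565 - 5625) = 6940.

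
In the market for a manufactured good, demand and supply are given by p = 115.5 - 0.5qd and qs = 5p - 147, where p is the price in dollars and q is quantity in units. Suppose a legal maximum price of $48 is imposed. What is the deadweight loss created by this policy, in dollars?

315

Rearranging demand gives qd = 231 - 2p. In a free market, 231 - 2p = 5p - 147 gives the equilibrium p* = 54, q* = 123.
Since 48 < 54, the ceiling is binding.
At p = 48: qd = 231 - 2·48 = 135 and qs = 5·48 - 147 = 93.
Quantity traded falls to 93. At q = 93 the demand price is (231 - 93)/2 = 69 and the supply price is (147 + 93)/5 = 48.
Deadweight loss = ½ · (69 - 48) · (123 - 93) = ½ · 21 · 30 = 315.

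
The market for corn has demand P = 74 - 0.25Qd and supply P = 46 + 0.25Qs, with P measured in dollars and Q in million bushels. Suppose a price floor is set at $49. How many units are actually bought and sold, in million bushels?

56

Rearranging demand gives Qd = 296 - 4P; rearranging supply gives Qs = 4P - 184. Equilibrium: 296 - 4P = 4P - 184, so 480 = 8P and P* = 60, Q* = 56.
The floor of 49 is below the equilibrium price 60, so it is not binding; the market clears at P* = 60, Q* = 56.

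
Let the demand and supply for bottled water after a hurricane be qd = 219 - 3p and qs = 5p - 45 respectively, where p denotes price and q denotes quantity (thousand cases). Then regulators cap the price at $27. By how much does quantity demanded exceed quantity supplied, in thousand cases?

Setting quantity demanded equal to quantity supplied, 219 - 3p = 5p - 45, gives p* = 33 and q* = 120.
The ceiling of 27 is below the equilibrium price 33, so it binds.
At p = 27: qd = 219 - 3·27 = 138 and qs = 5·27 - 45 = 90.
Shortage = qd - qs = 138 - 90 = 48.

48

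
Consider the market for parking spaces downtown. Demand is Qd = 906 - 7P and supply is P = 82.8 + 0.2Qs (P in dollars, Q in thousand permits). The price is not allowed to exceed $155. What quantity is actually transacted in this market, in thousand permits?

Rearranging supply gives Qs = 5P - 414. Equilibrium: 906 - 7P = 5P - 414, so 1320 = 12P and P* = 110, Q* = 136.
The ceiling of 155 is above the equilibrium price 110, so it is not binding; the market clears at P* = 110, Q* = 136.

136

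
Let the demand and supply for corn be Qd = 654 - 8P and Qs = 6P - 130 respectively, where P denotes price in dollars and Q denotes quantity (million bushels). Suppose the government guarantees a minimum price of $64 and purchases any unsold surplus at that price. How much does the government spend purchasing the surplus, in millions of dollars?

Equilibrium: 654 - 8P = 6P - 130, so 784 = 14P and P* = 56, Q* = 206.
Since 64 > 56, the floor is binding.
At P = 64: Qd = 654 - 8·64 = 142 and Qs = 6·64 - 130 = 254.
Surplus = Qs - Qd = 112.
Government expenditure = surplus × support price = 112 × 64 = 7168.

7168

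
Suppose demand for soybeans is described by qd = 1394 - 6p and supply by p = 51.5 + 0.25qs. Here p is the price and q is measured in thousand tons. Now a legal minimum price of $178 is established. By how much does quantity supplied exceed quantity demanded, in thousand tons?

Rearranging supply gives qs = 4p - 206. In a free market, 1394 - 6p = 4p - 206 gives the equilibrium p* = 160, q* = 434.
Because the floor (178) lies above the market-clearing price, it is binding.
At p = 178: qd = 1394 - 6·178 = 326 and qs = 4·178 - 206 = 506.
Surplus = qs - qd = 506 - 326 = 180.

180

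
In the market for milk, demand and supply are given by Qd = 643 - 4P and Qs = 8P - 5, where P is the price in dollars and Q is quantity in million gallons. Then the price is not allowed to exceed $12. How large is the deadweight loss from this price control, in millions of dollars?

21168

In a free market, 643 - 4P = 8P - 5 gives the equilibrium P* = 54, Q* = 427.
Because the ceiling (12) lies below the market-clearing price, it is binding.
At P = 12: Qd = 643 - 4·12 = 595 and Qs = 8·12 - 5 = 91.
Quantity traded falls to 91. At Q = 91 the demand price is (643 - 91)/4 = 138 and the supply price is (5 + 91)/8 = 12.
Deadweight loss = ½ · (138 - 12) · (427 - 91) = ½ · 126 · 336 = 21168.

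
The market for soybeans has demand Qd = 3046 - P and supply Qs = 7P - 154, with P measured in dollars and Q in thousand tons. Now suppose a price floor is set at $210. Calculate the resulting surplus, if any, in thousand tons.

Without the control the market clears where 3046 - P = 7P - 154, i.e. P* = 400 and Q* = 2646.
Since 210 is below P* = 400, the floor does not bind and the free-market outcome prevails.
Since the control does not bind, there is no surplus.

0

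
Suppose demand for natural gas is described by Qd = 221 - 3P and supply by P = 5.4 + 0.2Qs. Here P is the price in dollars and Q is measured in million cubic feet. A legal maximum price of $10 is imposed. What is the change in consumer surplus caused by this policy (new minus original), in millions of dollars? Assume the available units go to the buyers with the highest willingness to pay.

-1354.5

Rearranging supply gives Qs = 5P - 27. In a free market, 221 - 3P = 5P - 27 gives the equilibrium P* = 31, Q* = 128.
The ceiling of 10 is below the equilibrium price 31, so it binds.
At P = 10: Qd = 221 - 3·10 = 191 and Qs = 5·10 - 27 = 23.
Consumer surplus without the control is ½ · (221/3 - 31) · 128 = 8192/3.
With the ceiling, 23 units are sold at 10 (assume they go to the highest-value buyers). The demand price at Q = 23 is 66, so CS = ½ · [(221/3 - 10) + (66 - 10)] · 23 = 8257/6.
Change in consumer surplus = 8257/6 - 8192/3 = -1354.5.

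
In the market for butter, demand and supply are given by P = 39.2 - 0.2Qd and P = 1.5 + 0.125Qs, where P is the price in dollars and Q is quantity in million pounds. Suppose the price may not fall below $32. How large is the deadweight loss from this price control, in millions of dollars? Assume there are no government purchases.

Rearranging demand gives Qd = 196 - 5P; rearranging supply gives Qs = 8P - 12. In a free market, 196 - 5P = 8P - 12 gives the equilibrium P* = 16, Q* = 116.
Because the floor (32) lies above the market-clearing price, it is binding.
At P = 32: Qd = 196 - 5·32 = 36 and Qs = 8·32 - 12 = 244.
Quantity traded falls to 36. At Q = 36 the demand price is (196 - 36)/5 = 32 and the supply price is (12 + 36)/8 = 6.
Deadweight loss = ½ · (32 - 6) · (116 - 36) = ½ · 26 · 80 = 1040.

1040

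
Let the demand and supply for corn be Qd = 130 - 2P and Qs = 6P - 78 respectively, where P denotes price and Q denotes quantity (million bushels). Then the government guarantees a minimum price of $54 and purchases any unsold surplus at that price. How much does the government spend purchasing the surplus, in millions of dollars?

Setting quantity demanded equal to quantity supplied, 130 - 2P = 6P - 78, gives P* = 26 and Q* = 78.
Because the floor (54) lies above the market-clearing price, it is binding.
At P = 54: Qd = 130 - 2·54 = 22 and Qs = 6·54 - 78 = 246.
Surplus = Qs - Qd = 224.
Government expenditure = surplus × support price = 224 × 54 = 12096.

12096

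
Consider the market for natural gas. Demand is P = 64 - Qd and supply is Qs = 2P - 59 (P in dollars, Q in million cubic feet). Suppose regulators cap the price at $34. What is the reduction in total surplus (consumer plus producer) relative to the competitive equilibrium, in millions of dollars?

147

Rearranging demand gives Qd = 64 - P. Without the control the market clears where 64 - P = 2P - 59, i.e. P* = 41 and Q* = 23.
The ceiling of 34 is below the equilibrium price 41, so it binds.
At P = 34: Qd = 64 - 34 = 30 and Qs = 2·34 - 59 = 9.
Quantity traded falls to 9. At Q = 9 the demand price is 64 - 9 = 55 and the supply price is (59 + 9)/2 = 34.
Deadweight loss = ½ · (55 - 34) · (23 - 9) = ½ · 21 · 14 = 147.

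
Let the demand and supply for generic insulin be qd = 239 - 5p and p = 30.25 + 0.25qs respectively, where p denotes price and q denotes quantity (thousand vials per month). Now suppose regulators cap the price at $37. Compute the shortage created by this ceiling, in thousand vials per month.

Rearranging supply gives qs = 4p - 121. Without the control the market clears where 239 - 5p = 4p - 121, i.e. p* = 40 and q* = 39.
Since 37 < 40, the ceiling is binding.
At p = 37: qd = 239 - 5·37 = 54 and qs = 4·37 - 121 = 27.
Shortage = qd - qs = 54 - 27 = 27.

27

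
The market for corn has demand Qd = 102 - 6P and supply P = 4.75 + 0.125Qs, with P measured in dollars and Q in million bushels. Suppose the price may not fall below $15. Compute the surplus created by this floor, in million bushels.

Rearranging supply gives Qs = 8P - 38. Setting quantity demanded equal to quantity supplied, 102 - 6P = 8P - 38, gives P* = 10 and Q* = 42.
Because the floor (15) lies above the market-clearing price, it is binding.
At P = 15: Qd = 102 - 6·15 = 12 and Qs = 8·15 - 38 = 82.
Surplus = Qs - Qd = 82 - 12 = 70.

70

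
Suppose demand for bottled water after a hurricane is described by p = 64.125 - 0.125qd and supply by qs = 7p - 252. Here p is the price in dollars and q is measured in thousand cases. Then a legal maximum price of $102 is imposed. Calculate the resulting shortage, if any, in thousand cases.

0

Rearranging demand gives qd = 513 - 8p. Equilibrium: 513 - 8p = 7p - 252, so 765 = 15p and p* = 51, q* = 105.
Since 102 is above p* = 51, the ceiling does not bind and the free-market outcome prevails.
Since the control does not bind, there is no shortage.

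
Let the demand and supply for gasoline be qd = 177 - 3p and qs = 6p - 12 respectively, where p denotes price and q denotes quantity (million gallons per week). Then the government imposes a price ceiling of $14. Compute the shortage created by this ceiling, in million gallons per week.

Equilibrium: 177 - 3p = 6p - 12, so 189 = 9p and p* = 21, q* = 114.
The ceiling of 14 is below the equilibrium price 21, so it binds.
At p = 14: qd = 177 - 3·14 = 135 and qs = 6·14 - 12 = 72.
Shortage = qd - qs = 135 - 72 = 63.

63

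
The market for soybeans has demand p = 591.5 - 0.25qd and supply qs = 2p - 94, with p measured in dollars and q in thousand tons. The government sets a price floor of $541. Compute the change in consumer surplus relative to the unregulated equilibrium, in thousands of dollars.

-60784

Rearranging demand gives qd = 2366 - 4p. In a free market, 2366 - 4p = 2p - 94 gives the equilibrium p* = 410, q* = 726.
Because the floor (541) lies above the market-clearing price, it is binding.
At p = 541: qd = 2366 - 4·541 = 202 and qs = 2·541 - 94 = 988.
Consumer surplus without the control is ½ · (591.5 - 410) · 726 = 65884.5.
With the floor, consumers buy 202 units at 541, so CS = ½ · (591.5 - 541) · 202 = 5100.5.
Change in consumer surplus = 5100.5 - 65884.5 = -60784.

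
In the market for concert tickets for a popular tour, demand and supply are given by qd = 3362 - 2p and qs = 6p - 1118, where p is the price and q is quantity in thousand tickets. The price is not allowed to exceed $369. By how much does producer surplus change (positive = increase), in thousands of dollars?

In a free market, 3362 - 2p = 6p - 1118 gives the equilibrium p* = 560, q* = 2242.
Because the ceiling (369) lies below the market-clearing price, it is binding.
At p = 369: qd = 3362 - 2·369 = 2624 and qs = 6·369 - 1118 = 1096.
Producer surplus without the control is ½ · (560 - 559/3) · 2242 = 1256641/3.
With the ceiling, producers sell 1096 units at 369, so PS = ½ · (369 - 559/3) · 1096 = 300304/3.
Change in producer surplus = 300304/3 - 1256641/3 = -318779.

-318779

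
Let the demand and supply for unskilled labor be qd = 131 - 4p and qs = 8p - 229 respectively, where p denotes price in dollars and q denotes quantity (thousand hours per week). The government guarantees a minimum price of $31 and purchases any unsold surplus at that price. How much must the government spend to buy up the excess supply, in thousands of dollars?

Setting quantity demanded equal to quantity supplied, 131 - 4p = 8p - 229, gives p* = 30 and q* = 11.
Since 31 > 30, the floor is binding.
At p = 31: qd = 131 - 4·31 = 7 and qs = 8·31 - 229 = 19.
Surplus = qs - qd = 12.
Government expenditure = surplus × support price = 12 × 31 = 372.

372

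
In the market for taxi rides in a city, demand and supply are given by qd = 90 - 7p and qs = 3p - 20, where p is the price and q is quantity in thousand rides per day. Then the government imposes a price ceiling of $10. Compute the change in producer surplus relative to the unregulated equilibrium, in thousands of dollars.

-11.5

In a free market, 90 - 7p = 3p - 20 gives the equilibrium p* = 11, q* = 13.
Because the ceiling (10) lies below the market-clearing price, it is binding.
At p = 10: qd = 90 - 7·10 = 20 and qs = 3·10 - 20 = 10.
Producer surplus without the control is ½ · (11 - 20/3) · 13 = 169/6.
With the ceiling, producers sell 10 units at 10, so PS = ½ · (10 - 20/3) · 10 = 50/3.
Change in producer surplus = 50/3 - 169/6 = -11.5.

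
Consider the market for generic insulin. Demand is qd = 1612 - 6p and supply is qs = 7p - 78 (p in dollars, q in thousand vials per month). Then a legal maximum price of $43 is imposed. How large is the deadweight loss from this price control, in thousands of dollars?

Equilibrium: 1612 - 6p = 7p - 78, so 1690 = 13p and p* = 130, q* = 832.
Because the ceiling (43) lies below the market-clearing price, it is binding.
At p = 43: qd = 1612 - 6·43 = 1354 and qs = 7·43 - 78 = 223.
Quantity traded falls to 223. At q = 223 the demand price is (1612 - 223)/6 = 231.5 and the supply price is (78 + 223)/7 = 43.
Deadweight loss = ½ · (231.5 - 43) · (832 - 223) = ½ · 188.5 · 609 = 57398.25.

57398.25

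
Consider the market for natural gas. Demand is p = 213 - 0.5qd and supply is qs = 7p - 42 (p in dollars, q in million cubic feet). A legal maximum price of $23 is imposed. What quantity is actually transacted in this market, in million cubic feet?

Rearranging demand gives qd = 426 - 2p. In a free market, 426 - 2p = 7p - 42 gives the equilibrium p* = 52, q* = 322.
The ceiling of 23 is below the equilibrium price 52, so it binds.
At p = 23: qd = 426 - 2·23 = 380 and qs = 7·23 - 42 = 119.
The quantity actually transacted is the short side, supply: 119.

119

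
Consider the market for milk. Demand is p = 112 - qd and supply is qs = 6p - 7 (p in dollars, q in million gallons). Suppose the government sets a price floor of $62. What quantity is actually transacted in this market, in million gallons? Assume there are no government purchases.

Rearranging demand gives qd = 112 - p. Without the control the market clears where 112 - p = 6p - 7, i.e. p* = 17 and q* = 95.
Because the floor (62) lies above the market-clearing price, it is binding.
At p = 62: qd = 112 - 62 = 50 and qs = 6·62 - 7 = 365.
The quantity actually transacted is the short side, demand: 50.

50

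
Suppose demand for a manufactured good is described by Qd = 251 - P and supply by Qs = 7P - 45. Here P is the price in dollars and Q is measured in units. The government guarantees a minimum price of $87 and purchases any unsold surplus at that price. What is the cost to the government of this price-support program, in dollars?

Without the control the market clears where 251 - P = 7P - 45, i.e. P* = 37 and Q* = 214.
Since 87 > 37, the floor is binding.
At P = 87: Qd = 251 - 87 = 164 and Qs = 7·87 - 45 = 564.
Surplus = Qs - Qd = 400.
Government expenditure = surplus × support price = 400 × 87 = 34800.

34800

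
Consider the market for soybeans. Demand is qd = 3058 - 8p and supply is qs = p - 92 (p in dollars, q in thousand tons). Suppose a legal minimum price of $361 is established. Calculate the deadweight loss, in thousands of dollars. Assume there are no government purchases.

Setting quantity demanded equal to quantity supplied, 3058 - 8p = p - 92, gives p* = 350 and q* = 258.
Because the floor (361) lies above the market-clearing price, it is binding.
At p = 361: qd = 3058 - 8·361 = 170 and qs = 361 - 92 = 269.
Quantity traded falls to 170. At q = 170 the demand price is (3058 - 170)/8 = 361 and the supply price is 92 + 170 = 262.
Deadweight loss = ½ · (361 - 262) · (258 - 170) = ½ · 99 · 88 = 4356.

4356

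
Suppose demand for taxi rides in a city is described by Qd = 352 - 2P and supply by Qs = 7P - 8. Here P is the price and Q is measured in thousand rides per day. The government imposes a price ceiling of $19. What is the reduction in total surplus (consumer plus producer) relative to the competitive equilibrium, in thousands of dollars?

Equilibrium: 352 - 2P = 7P - 8, so 360 = 9P and P* = 40, Q* = 272.
The ceiling of 19 is below the equilibrium price 40, so it binds.
At P = 19: Qd = 352 - 2·19 = 314 and Qs = 7·19 - 8 = 125.
Quantity traded falls to 125. At Q = 125 the demand price is (352 - 125)/2 = 113.5 and the supply price is (8 + 125)/7 = 19.
Deadweight loss = ½ · (113.5 - 19) · (272 - 125) = ½ · 94.5 · 147 = 6945.75.

6945.75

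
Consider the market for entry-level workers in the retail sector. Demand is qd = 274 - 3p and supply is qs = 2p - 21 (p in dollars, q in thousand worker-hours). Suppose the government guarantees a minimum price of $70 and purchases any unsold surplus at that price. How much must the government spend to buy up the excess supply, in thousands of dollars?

Setting quantity demanded equal to quantity supplied, 274 - 3p = 2p - 21, gives p* = 59 and q* = 97.
Because the floor (70) lies above the market-clearing price, it is binding.
At p = 70: qd = 274 - 3·70 = 64 and qs = 2·70 - 21 = 119.
Surplus = qs - qd = 55.
Government expenditure = surplus × support price = 55 × 70 = 3850.

3850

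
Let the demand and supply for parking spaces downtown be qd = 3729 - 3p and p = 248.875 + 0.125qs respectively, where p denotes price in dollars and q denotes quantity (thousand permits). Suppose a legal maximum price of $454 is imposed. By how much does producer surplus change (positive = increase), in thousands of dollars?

-125730

Rearranging supply gives qs = 8p - 1991. Setting quantity demanded equal to quantity supplied, 3729 - 3p = 8p - 1991, gives p* = 520 and q* = 2169.
The ceiling of 454 is below the equilibrium price 520, so it binds.
At p = 454: qd = 3729 - 3·454 = 2367 and qs = 8·454 - 1991 = 1641.
Producer surplus without the control is ½ · (520 - 248.875) · 2169 = 294035.0625.
With the ceiling, producers sell 1641 units at 454, so PS = ½ · (454 - 248.875) · 1641 = 168305.0625.
Change in producer surplus = 168305.0625 - 294035.0625 = -125730.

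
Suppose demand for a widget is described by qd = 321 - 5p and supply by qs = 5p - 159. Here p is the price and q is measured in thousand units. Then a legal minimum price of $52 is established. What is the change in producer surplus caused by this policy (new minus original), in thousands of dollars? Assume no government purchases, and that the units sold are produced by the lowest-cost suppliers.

Equilibrium: 321 - 5p = 5p - 159, so 480 = 10p and p* = 48, q* = 81.
The floor of 52 is above the equilibrium price 48, so it binds.
At p = 52: qd = 321 - 5·52 = 61 and qs = 5·52 - 159 = 101.
Producer surplus without the control is ½ · (48 - 31.8) · 81 = 656.1.
With the floor, 61 units are sold at 52. The supply price at q = 61 is 44, so PS = ½ · [(52 - 31.8) + (52 - 44)] · 61 = 860.1.
Change in producer surplus = 860.1 - 656.1 = 204.

204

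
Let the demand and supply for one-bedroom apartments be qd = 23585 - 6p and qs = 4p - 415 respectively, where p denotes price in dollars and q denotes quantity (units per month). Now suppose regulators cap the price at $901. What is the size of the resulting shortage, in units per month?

Without the control the market clears where 23585 - 6p = 4p - 415, i.e. p* = 2400 and q* = 9185.
Since 901 < 2400, the ceiling is binding.
At p = 901: qd = 23585 - 6·901 = 18179 and qs = 4·901 - 415 = 3189.
Shortage = qd - qs = 18179 - 3189 = 14990.

14990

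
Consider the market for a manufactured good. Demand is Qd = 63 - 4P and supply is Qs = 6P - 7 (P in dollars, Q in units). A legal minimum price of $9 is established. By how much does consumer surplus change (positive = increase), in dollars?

-62

Without the control the market clears where 63 - 4P = 6P - 7, i.e. P* = 7 and Q* = 35.
Since 9 > 7, the floor is binding.
At P = 9: Qd = 63 - 4·9 = 27 and Qs = 6·9 - 7 = 47.
Consumer surplus without the control is ½ · (15.75 - 7) · 35 = 153.125.
With the floor, consumers buy 27 units at 9, so CS = ½ · (15.75 - 9) · 27 = 91.125.
Change in consumer surplus = 91.125 - 153.125 = -62.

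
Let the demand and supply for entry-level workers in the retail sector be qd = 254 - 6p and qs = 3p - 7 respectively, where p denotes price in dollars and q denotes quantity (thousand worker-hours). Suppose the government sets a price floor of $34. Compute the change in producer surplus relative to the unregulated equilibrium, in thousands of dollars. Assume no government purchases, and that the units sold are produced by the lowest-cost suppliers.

Equilibrium: 254 - 6p = 3p - 7, so 261 = 9p and p* = 29, q* = 80.
Because the floor (34) lies above the market-clearing price, it is binding.
At p = 34: qd = 254 - 6·34 = 50 and qs = 3·34 - 7 = 95.
Producer surplus without the control is ½ · (29 - 7/3) · 80 = 3200/3.
With the floor, 50 units are sold at 34. The supply price at q = 50 is 19, so PS = ½ · [(34 - 7/3) + (34 - 19)] · 50 = 3500/3.
Change in producer surplus = 3500/3 - 3200/3 = 100.

100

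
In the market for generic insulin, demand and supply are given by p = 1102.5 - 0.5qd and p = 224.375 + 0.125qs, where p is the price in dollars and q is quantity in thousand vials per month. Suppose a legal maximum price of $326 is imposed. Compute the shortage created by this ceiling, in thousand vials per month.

Rearranging demand gives qd = 2205 - 2p; rearranging supply gives qs = 8p - 1795. Without the control the market clears where 2205 - 2p = 8p - 1795, i.e. p* = 400 and q* = 1405.
The ceiling of 326 is below the equilibrium price 400, so it binds.
At p = 326: qd = 2205 - 2·326 = 1553 and qs = 8·326 - 1795 = 813.
Shortage = qd - qs = 1553 - 813 = 740.

740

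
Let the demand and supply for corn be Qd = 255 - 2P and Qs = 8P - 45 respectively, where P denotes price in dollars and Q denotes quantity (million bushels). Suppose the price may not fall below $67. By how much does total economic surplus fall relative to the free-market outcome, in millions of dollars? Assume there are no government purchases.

1711.25

Setting quantity demanded equal to quantity supplied, 255 - 2P = 8P - 45, gives P* = 30 and Q* = 195.
Because the floor (67) lies above the market-clearing price, it is binding.
At P = 67: Qd = 255 - 2·67 = 121 and Qs = 8·67 - 45 = 491.
Quantity traded falls to 121. At Q = 121 the demand price is (255 - 121)/2 = 67 and the supply price is (45 + 121)/8 = 20.75.
Deadweight loss = ½ · (67 - 20.75) · (195 - 121) = ½ · 46.25 · 74 = 1711.25.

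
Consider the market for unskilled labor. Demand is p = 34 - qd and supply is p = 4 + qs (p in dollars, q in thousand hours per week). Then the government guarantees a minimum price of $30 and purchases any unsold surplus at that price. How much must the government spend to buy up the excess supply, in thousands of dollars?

Rearranging demand gives qd = 34 - p; rearranging supply gives qs = p - 4. Without the control the market clears where 34 - p = p - 4, i.e. p* = 19 and q* = 15.
The floor of 30 is above the equilibrium price 19, so it binds.
At p = 30: qd = 34 - 30 = 4 and qs = 30 - 4 = 26.
Surplus = qs - qd = 22.
Government expenditure = surplus × support price = 22 × 30 = 660.

660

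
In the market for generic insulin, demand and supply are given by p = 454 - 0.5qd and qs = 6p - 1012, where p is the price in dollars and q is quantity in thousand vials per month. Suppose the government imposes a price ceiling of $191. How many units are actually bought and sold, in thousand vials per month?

134

Rearranging demand gives qd = 908 - 2p. Equilibrium: 908 - 2p = 6p - 1012, so 1920 = 8p and p* = 240, q* = 428.
Because the ceiling (191) lies below the market-clearing price, it is binding.
At p = 191: qd = 908 - 2·191 = 526 and qs = 6·191 - 1012 = 134.
The quantity actually transacted is the short side, supply: 134.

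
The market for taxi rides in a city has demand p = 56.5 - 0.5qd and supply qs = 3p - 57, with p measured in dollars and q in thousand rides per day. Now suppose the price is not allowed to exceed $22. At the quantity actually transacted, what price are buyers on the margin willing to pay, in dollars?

52

Rearranging demand gives qd = 113 - 2p. Equilibrium: 113 - 2p = 3p - 57, so 170 = 5p and p* = 34, q* = 45.
Because the ceiling (22) lies below the market-clearing price, it is binding.
At p = 22: qd = 113 - 2·22 = 69 and qs = 3·22 - 57 = 9.
Only 9 units reach the market. On the demand curve, the marginal buyer's willingness to pay at q = 9 is (113 - 9)/2 = 52.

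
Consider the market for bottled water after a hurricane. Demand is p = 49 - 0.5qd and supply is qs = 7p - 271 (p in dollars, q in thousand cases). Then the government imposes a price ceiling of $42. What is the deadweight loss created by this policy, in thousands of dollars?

Rearranging demand gives qd = 98 - 2p. Without the control the market clears where 98 - 2p = 7p - 271, i.e. p* = 41 and q* = 16.
The ceiling of 42 is above the equilibrium price 41, so it is not binding; the market clears at p* = 41, q* = 16.
Since the control does not bind, no trades are prevented and deadweight loss is zero.

0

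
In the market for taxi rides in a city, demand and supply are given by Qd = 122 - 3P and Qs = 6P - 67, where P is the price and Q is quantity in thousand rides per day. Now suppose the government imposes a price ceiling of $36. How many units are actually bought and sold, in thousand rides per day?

59

Equilibrium: 122 - 3P = 6P - 67, so 189 = 9P and P* = 21, Q* = 59.
Since 36 is above P* = 21, the ceiling does not bind and the free-market outcome prevails.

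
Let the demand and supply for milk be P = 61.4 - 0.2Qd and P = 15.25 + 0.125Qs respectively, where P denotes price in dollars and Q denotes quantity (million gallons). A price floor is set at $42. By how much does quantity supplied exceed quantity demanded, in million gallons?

117

Rearranging demand gives Qd = 307 - 5P; rearranging supply gives Qs = 8P - 122. In a free market, 307 - 5P = 8P - 122 gives the equilibrium P* = 33, Q* = 142.
Because the floor (42) lies above the market-clearing price, it is binding.
At P = 42: Qd = 307 - 5·42 = 97 and Qs = 8·42 - 122 = 214.
Surplus = Qs - Qd = 214 - 97 = 117.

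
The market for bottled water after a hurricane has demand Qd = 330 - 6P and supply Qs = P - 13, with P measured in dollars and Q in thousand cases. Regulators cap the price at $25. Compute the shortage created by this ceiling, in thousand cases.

168

In a free market, 330 - 6P = P - 13 gives the equilibrium P* = 49, Q* = 36.
The ceiling of 25 is below the equilibrium price 49, so it binds.
At P = 25: Qd = 330 - 6·25 = 180 and Qs = 25 - 13 = 12.
Shortage = Qd - Qs = 180 - 12 = 168.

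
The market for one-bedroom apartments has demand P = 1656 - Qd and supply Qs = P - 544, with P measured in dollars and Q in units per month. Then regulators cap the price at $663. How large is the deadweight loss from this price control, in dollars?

190969

Rearranging demand gives Qd = 1656 - P. Equilibrium: 1656 - P = P - 544, so 2200 = 2P and P* = 1100, Q* = 556.
Since 663 < 1100, the ceiling is binding.
At P = 663: Qd = 1656 - 663 = 993 and Qs = 663 - 544 = 119.
Quantity traded falls to 119. At Q = 119 the demand price is 1656 - 119 = 1537 and the supply price is 544 + 119 = 663.
Deadweight loss = ½ · (1537 - 663) · (556 - 119) = ½ · 874 · 437 = 190969.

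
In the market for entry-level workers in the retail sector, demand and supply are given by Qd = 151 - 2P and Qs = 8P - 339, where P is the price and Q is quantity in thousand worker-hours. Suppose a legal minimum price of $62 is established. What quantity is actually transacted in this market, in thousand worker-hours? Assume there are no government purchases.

27

Without the control the market clears where 151 - 2P = 8P - 339, i.e. P* = 49 and Q* = 53.
The floor of 62 is above the equilibrium price 49, so it binds.
At P = 62: Qd = 151 - 2·62 = 27 and Qs = 8·62 - 339 = 157.
The quantity actually transacted is the short side, demand: 27.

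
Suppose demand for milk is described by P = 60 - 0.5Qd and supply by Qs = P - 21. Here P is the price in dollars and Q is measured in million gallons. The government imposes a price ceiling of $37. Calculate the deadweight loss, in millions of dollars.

Rearranging demand gives Qd = 120 - 2P. Equilibrium: 120 - 2P = P - 21, so 141 = 3P and P* = 47, Q* = 26.
Because the ceiling (37) lies below the market-clearing price, it is binding.
At P = 37: Qd = 120 - 2·37 = 46 and Qs = 37 - 21 = 16.
Quantity traded falls to 16. At Q = 16 the demand price is (120 - 16)/2 = 52 and the supply price is 21 + 16 = 37.
Deadweight loss = ½ · (52 - 37) · (26 - 16) = ½ · 15 · 10 = 75.

75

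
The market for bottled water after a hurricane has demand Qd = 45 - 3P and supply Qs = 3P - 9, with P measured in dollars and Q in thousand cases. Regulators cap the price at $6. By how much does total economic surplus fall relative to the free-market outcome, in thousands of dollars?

In a free market, 45 - 3P = 3P - 9 gives the equilibrium P* = 9, Q* = 18.
Since 6 < 9, the ceiling is binding.
At P = 6: Qd = 45 - 3·6 = 27 and Qs = 3·6 - 9 = 9.
Quantity traded falls to 9. At Q = 9 the demand price is (45 - 9)/3 = 12 and the supply price is (9 + 9)/3 = 6.
Deadweight loss = ½ · (12 - 6) · (18 - 9) = ½ · 6 · 9 = 27.

27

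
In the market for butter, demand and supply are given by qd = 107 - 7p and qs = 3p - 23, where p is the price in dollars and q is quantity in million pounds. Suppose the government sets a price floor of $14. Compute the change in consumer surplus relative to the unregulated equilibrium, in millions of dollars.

In a free market, 107 - 7p = 3p - 23 gives the equilibrium p* = 13, q* = 16.
The floor of 14 is above the equilibrium price 13, so it binds.
At p = 14: qd = 107 - 7·14 = 9 and qs = 3·14 - 23 = 19.
Consumer surplus without the control is ½ · (107/7 - 13) · 16 = 128/7.
With the floor, consumers buy 9 units at 14, so CS = ½ · (107/7 - 14) · 9 = 81/14.
Change in consumer surplus = 81/14 - 128/7 = -12.5.

-12.5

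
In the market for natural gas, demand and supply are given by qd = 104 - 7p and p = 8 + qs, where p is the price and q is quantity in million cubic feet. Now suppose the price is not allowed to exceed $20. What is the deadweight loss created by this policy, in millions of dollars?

0

Rearranging supply gives qs = p - 8. Setting quantity demanded equal to quantity supplied, 104 - 7p = p - 8, gives p* = 14 and q* = 6.
Since 20 is above p* = 14, the ceiling does not bind and the free-market outcome prevails.
Since the control does not bind, no trades are prevented and deadweight loss is zero.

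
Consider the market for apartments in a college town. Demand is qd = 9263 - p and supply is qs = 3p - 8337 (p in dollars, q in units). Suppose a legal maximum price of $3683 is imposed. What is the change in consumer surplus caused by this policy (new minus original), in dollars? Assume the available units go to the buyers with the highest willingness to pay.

-368896.5

Setting quantity demanded equal to quantity supplied, 9263 - p = 3p - 8337, gives p* = 4400 and q* = 4863.
Since 3683 < 4400, the ceiling is binding.
At p = 3683: qd = 9263 - 3683 = 5580 and qs = 3·3683 - 8337 = 2712.
Consumer surplus without the control is ½ · (9263 - 4400) · 4863 = 11824384.5.
With the ceiling, 2712 units are sold at 3683 (assume they go to the highest-value buyers). The demand price at q = 2712 is 6551, so CS = ½ · [(9263 - 3683) + (6551 - 3683)] · 2712 = 11455488.
Change in consumer surplus = 11455488 - 11824384.5 = -368896.5.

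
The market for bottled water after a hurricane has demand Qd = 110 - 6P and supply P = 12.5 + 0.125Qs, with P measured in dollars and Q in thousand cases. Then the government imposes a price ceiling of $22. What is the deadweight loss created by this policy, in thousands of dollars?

0

Rearranging supply gives Qs = 8P - 100. Without the control the market clears where 110 - 6P = 8P - 100, i.e. P* = 15 and Q* = 20.
Since 22 is above P* = 15, the ceiling does not bind and the free-market outcome prevails.
Since the control does not bind, no trades are prevented and deadweight loss is zero.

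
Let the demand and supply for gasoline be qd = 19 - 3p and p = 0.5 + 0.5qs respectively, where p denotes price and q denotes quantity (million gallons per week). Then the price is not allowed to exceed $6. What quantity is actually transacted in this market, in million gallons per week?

7

Rearranging supply gives qs = 2p - 1. Equilibrium: 19 - 3p = 2p - 1, so 20 = 5p and p* = 4, q* = 7.
The ceiling of 6 is above the equilibrium price 4, so it is not binding; the market clears at p* = 4, q* = 7.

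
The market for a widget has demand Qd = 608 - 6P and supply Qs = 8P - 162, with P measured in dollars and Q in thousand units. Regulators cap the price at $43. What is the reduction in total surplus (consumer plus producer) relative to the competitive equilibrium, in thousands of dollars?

Equilibrium: 608 - 6P = 8P - 162, so 770 = 14P and P* = 55, Q* = 278.
Since 43 < 55, the ceiling is binding.
At P = 43: Qd = 608 - 6·43 = 350 and Qs = 8·43 - 162 = 182.
Quantity traded falls to 182. At Q = 182 the demand price is (608 - 182)/6 = 71 and the supply price is (162 + 182)/8 = 43.
Deadweight loss = ½ · (71 - 43) · (278 - 182) = ½ · 28 · 96 = 1344.

1344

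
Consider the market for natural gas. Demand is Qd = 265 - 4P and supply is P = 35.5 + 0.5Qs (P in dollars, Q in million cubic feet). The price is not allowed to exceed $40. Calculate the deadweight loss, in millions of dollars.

384

Rearranging supply gives Qs = 2P - 71. Without the control the market clears where 265 - 4P = 2P - 71, i.e. P* = 56 and Q* = 41.
Because the ceiling (40) lies below the market-clearing price, it is binding.
At P = 40: Qd = 265 - 4·40 = 105 and Qs = 2·40 - 71 = 9.
Quantity traded falls to 9. At Q = 9 the demand price is (265 - 9)/4 = 64 and the supply price is (71 + 9)/2 = 40.
Deadweight loss = ½ · (64 - 40) · (41 - 9) = ½ · 24 · 32 = 384.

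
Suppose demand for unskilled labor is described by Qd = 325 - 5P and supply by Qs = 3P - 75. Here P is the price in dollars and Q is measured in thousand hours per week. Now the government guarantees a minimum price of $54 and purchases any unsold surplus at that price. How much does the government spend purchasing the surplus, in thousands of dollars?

1728

Setting quantity demanded equal to quantity supplied, 325 - 5P = 3P - 75, gives P* = 50 and Q* = 75.
The floor of 54 is above the equilibrium price 50, so it binds.
At P = 54: Qd = 325 - 5·54 = 55 and Qs = 3·54 - 75 = 87.
Surplus = Qs - Qd = 32.
Government expenditure = surplus × support price = 32 × 54 = 1728.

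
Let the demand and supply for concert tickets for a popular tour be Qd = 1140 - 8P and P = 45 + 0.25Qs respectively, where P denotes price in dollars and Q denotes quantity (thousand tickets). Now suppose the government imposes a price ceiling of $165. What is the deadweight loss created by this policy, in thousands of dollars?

0

Rearranging supply gives Qs = 4P - 180. In a free market, 1140 - 8P = 4P - 180 gives the equilibrium P* = 110, Q* = 260.
The ceiling of 165 is above the equilibrium price 110, so it is not binding; the market clears at P* = 110, Q* = 260.
Since the control does not bind, no trades are prevented and deadweight loss is zero.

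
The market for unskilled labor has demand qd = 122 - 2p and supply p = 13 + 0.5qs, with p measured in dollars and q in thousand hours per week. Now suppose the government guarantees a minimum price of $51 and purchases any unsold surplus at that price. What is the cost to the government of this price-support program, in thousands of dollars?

Rearranging supply gives qs = 2p - 26. Without the control the market clears where 122 - 2p = 2p - 26, i.e. p* = 37 and q* = 48.
Since 51 > 37, the floor is binding.
At p = 51: qd = 122 - 2·51 = 20 and qs = 2·51 - 26 = 76.
Surplus = qs - qd = 56.
Government expenditure = surplus × support price = 56 × 51 = 2856.

2856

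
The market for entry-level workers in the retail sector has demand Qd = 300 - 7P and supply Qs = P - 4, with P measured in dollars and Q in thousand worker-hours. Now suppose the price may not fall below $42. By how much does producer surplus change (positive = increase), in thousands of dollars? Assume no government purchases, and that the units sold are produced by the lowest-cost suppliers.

Without the control the market clears where 300 - 7P = P - 4, i.e. P* = 38 and Q* = 34.
Because the floor (42) lies above the market-clearing price, it is binding.
At P = 42: Qd = 300 - 7·42 = 6 and Qs = 42 - 4 = 38.
Producer surplus without the control is ½ · (38 - 4) · 34 = 578.
With the floor, 6 units are sold at 42. The supply price at Q = 6 is 10, so PS = ½ · [(42 - 4) + (42 - 10)] · 6 = 210.
Change in producer surplus = 210 - 578 = -368.

-368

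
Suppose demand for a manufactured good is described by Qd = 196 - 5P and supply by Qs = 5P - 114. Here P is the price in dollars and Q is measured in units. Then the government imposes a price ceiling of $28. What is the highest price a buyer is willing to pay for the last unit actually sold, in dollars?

34

Equilibrium: 196 - 5P = 5P - 114, so 310 = 10P and P* = 31, Q* = 41.
Since 28 < 31, the ceiling is binding.
At P = 28: Qd = 196 - 5·28 = 56 and Qs = 5·28 - 114 = 26.
Only 26 units reach the market. On the demand curve, the marginal buyer's willingness to pay at Q = 26 is (196 - 26)/5 = 34.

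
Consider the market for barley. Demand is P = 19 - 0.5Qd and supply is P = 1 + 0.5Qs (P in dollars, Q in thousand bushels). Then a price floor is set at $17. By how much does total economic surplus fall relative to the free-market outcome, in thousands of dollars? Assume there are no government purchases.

Rearranging demand gives Qd = 38 - 2P; rearranging supply gives Qs = 2P - 2. Equilibrium: 38 - 2P = 2P - 2, so 40 = 4P and P* = 10, Q* = 18.
Because the floor (17) lies above the market-clearing price, it is binding.
At P = 17: Qd = 38 - 2·17 = 4 and Qs = 2·17 - 2 = 32.
Quantity traded falls to 4. At Q = 4 the demand price is (38 - 4)/2 = 17 and the supply price is (2 + 4)/2 = 3.
Deadweight loss = ½ · (17 - 3) · (18 - 4) = ½ · 14 · 14 = 98.

98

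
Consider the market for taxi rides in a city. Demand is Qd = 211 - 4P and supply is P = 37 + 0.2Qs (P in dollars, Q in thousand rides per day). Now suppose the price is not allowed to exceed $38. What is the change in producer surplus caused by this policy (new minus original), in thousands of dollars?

-120

Rearranging supply gives Qs = 5P - 185. Setting quantity demanded equal to quantity supplied, 211 - 4P = 5P - 185, gives P* = 44 and Q* = 35.
Because the ceiling (38) lies below the market-clearing price, it is binding.
At P = 38: Qd = 211 - 4·38 = 59 and Qs = 5·38 - 185 = 5.
Producer surplus without the control is ½ · (44 - 37) · 35 = 122.5.
With the ceiling, producers sell 5 units at 38, so PS = ½ · (38 - 37) · 5 = 2.5.
Change in producer surplus = 2.5 - 122.5 = -120.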